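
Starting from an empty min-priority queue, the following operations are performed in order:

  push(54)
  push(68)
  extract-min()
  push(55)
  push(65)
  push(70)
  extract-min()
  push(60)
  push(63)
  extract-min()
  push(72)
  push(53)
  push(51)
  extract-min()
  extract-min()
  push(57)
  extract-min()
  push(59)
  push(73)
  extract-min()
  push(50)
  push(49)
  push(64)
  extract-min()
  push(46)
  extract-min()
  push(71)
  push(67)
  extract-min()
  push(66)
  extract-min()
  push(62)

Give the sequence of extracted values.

insert 54 → {54}
insert 68 → {54, 68}
extract-min → 54; now {68}
insert 55 → {55, 68}
insert 65 → {55, 65, 68}
insert 70 → {55, 65, 68, 70}
extract-min → 55; now {65, 68, 70}
insert 60 → {60, 65, 68, 70}
insert 63 → {60, 63, 65, 68, 70}
extract-min → 60; now {63, 65, 68, 70}
insert 72 → {63, 65, 68, 70, 72}
insert 53 → {53, 63, 65, 68, 70, 72}
insert 51 → {51, 53, 63, 65, 68, 70, 72}
extract-min → 51; now {53, 63, 65, 68, 70, 72}
extract-min → 53; now {63, 65, 68, 70, 72}
insert 57 → {57, 63, 65, 68, 70, 72}
extract-min → 57; now {63, 65, 68, 70, 72}
insert 59 → {59, 63, 65, 68, 70, 72}
insert 73 → {59, 63, 65, 68, 70, 72, 73}
extract-min → 59; now {63, 65, 68, 70, 72, 73}
insert 50 → {50, 63, 65, 68, 70, 72, 73}
insert 49 → {49, 50, 63, 65, 68, 70, 72, 73}
insert 64 → {49, 50, 63, 64, 65, 68, 70, 72, 73}
extract-min → 49; now {50, 63, 64, 65, 68, 70, 72, 73}
insert 46 → {46, 50, 63, 64, 65, 68, 70, 72, 73}
extract-min → 46; now {50, 63, 64, 65, 68, 70, 72, 73}
insert 71 → {50, 63, 64, 65, 68, 70, 71, 72, 73}
insert 67 → {50, 63, 64, 65, 67, 68, 70, 71, 72, 73}
extract-min → 50; now {63, 64, 65, 67, 68, 70, 71, 72, 73}
insert 66 → {63, 64, 65, 66, 67, 68, 70, 71, 72, 73}
extract-min → 63; now {64, 65, 66, 67, 68, 70, 71, 72, 73}
insert 62 → {62, 64, 65, 66, 67, 68, 70, 71, 72, 73}

54 → 55 → 60 → 51 → 53 → 57 → 59 → 49 → 46 → 50 → 63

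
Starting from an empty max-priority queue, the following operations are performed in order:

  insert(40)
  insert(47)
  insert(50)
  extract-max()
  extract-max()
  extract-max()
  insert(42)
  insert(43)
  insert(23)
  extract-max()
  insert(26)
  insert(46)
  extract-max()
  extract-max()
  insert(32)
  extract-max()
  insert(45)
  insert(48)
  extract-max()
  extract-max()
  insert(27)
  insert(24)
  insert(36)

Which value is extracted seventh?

insert 40 → {40}
insert 47 → {47, 40}
insert 50 → {50, 47, 40}
extract-max → 50; now {47, 40}
extract-max → 47; now {40}
extract-max → 40; now {}
insert 42 → {42}
insert 43 → {43, 42}
insert 23 → {43, 42, 23}
extract-max → 43; now {42, 23}
insert 26 → {42, 26, 23}
insert 46 → {46, 42, 26, 23}
extract-max → 46; now {42, 26, 23}
extract-max → 42; now {26, 23}
insert 32 → {32, 26, 23}
extract-max → 32; now {26, 23}
insert 45 → {45, 26, 23}
insert 48 → {48, 45, 26, 23}
extract-max → 48; now {45, 26, 23}
extract-max → 45; now {26, 23}
insert 27 → {27, 26, 23}
insert 24 → {27, 26, 24, 23}
insert 36 → {36, 27, 26, 24, 23}

32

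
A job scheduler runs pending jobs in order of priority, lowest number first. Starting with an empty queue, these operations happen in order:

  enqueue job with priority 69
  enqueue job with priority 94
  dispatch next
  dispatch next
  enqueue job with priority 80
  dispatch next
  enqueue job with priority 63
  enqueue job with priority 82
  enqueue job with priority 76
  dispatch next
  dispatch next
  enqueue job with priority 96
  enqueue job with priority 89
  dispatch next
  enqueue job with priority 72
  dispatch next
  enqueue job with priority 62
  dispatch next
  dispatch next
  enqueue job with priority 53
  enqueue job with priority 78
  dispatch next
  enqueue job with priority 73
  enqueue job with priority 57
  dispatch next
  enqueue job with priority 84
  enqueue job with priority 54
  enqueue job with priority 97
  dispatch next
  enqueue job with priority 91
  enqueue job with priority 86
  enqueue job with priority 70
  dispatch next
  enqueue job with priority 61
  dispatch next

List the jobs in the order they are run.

insert 69 → {69}
insert 94 → {69, 94}
dispatch next → 69; now {94}
dispatch next → 94; now {}
insert 80 → {80}
dispatch next → 80; now {}
insert 63 → {63}
insert 82 → {63, 82}
insert 76 → {63, 76, 82}
dispatch next → 63; now {76, 82}
dispatch next → 76; now {82}
insert 96 → {82, 96}
insert 89 → {82, 89, 96}
dispatch next → 82; now {89, 96}
insert 72 → {72, 89, 96}
dispatch next → 72; now {89, 96}
insert 62 → {62, 89, 96}
dispatch next → 62; now {89, 96}
dispatch next → 89; now {96}
insert 53 → {53, 96}
insert 78 → {53, 78, 96}
dispatch next → 53; now {78, 96}
insert 73 → {73, 78, 96}
insert 57 → {57, 73, 78, 96}
dispatch next → 57; now {73, 78, 96}
insert 84 → {73, 78, 84, 96}
insert 54 → {54, 73, 78, 84, 96}
insert 97 → {54, 73, 78, 84, 96, 97}
dispatch next → 54; now {73, 78, 84, 96, 97}
insert 91 → {73, 78, 84, 91, 96, 97}
insert 86 → {73, 78, 84, 86, 91, 96, 97}
insert 70 → {70, 73, 78, 84, 86, 91, 96, 97}
dispatch next → 70; now {73, 78, 84, 86, 91, 96, 97}
insert 61 → {61, 73, 78, 84, 86, 91, 96, 97}
dispatch next → 61; now {73, 78, 84, 86, 91, 96, 97}

69 → 94 → 80 → 63 → 76 → 82 → 72 → 62 → 89 → 53 → 57 → 54 → 70 → 61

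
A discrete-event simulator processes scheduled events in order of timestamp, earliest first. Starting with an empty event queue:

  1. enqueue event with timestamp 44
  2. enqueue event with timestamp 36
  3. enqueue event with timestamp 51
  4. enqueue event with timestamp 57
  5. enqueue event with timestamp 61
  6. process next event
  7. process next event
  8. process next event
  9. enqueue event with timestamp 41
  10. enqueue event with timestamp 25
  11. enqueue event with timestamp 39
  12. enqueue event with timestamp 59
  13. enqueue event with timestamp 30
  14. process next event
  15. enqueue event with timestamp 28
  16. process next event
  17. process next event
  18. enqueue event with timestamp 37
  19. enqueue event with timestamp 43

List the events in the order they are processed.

36 → 44 → 51 → 25 → 28 → 30

insert 44 → {44}
insert 36 → {36, 44}
insert 51 → {36, 44, 51}
insert 57 → {36, 44, 51, 57}
insert 61 → {36, 44, 51, 57, 61}
process next event → 36; now {44, 51, 57, 61}
process next event → 44; now {51, 57, 61}
process next event → 51; now {57, 61}
insert 41 → {41, 57, 61}
insert 25 → {25, 41, 57, 61}
insert 39 → {25, 39, 41, 57, 61}
insert 59 → {25, 39, 41, 57, 59, 61}
insert 30 → {25, 30, 39, 41, 57, 59, 61}
process next event → 25; now {30, 39, 41, 57, 59, 61}
insert 28 → {28, 30, 39, 41, 57, 59, 61}
process next event → 28; now {30, 39, 41, 57, 59, 61}
process next event → 30; now {39, 41, 57, 59, 61}
insert 37 → {37, 39, 41, 57, 59, 61}
insert 43 → {37, 39, 41, 43, 57, 59, 61}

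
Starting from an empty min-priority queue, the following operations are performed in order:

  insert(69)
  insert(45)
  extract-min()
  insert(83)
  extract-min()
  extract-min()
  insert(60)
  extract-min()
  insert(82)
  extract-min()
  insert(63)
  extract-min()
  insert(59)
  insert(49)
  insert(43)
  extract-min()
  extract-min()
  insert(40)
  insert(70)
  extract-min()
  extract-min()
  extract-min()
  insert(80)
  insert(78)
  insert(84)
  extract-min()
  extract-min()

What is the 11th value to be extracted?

insert 69 → {69}
insert 45 → {45, 69}
extract-min → 45; now {69}
insert 83 → {69, 83}
extract-min → 69; now {83}
extract-min → 83; now {}
insert 60 → {60}
extract-min → 60; now {}
insert 82 → {82}
extract-min → 82; now {}
insert 63 → {63}
extract-min → 63; now {}
insert 59 → {59}
insert 49 → {49, 59}
insert 43 → {43, 49, 59}
extract-min → 43; now {49, 59}
extract-min → 49; now {59}
insert 40 → {40, 59}
insert 70 → {40, 59, 70}
extract-min → 40; now {59, 70}
extract-min → 59; now {70}
extract-min → 70; now {}
insert 80 → {80}
insert 78 → {78, 80}
insert 84 → {78, 80, 84}
extract-min → 78; now {80, 84}
extract-min → 80; now {84}

70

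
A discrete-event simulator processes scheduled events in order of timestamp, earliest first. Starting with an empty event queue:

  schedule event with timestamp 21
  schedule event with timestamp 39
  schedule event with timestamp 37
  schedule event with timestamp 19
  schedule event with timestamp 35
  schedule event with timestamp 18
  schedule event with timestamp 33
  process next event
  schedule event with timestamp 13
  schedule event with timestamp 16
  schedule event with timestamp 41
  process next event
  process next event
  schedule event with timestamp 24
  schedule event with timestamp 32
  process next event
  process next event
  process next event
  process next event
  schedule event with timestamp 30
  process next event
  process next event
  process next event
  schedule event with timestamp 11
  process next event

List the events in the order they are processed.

insert 21 → {21}
insert 39 → {21, 39}
insert 37 → {21, 37, 39}
insert 19 → {19, 21, 37, 39}
insert 35 → {19, 21, 35, 37, 39}
insert 18 → {18, 19, 21, 35, 37, 39}
insert 33 → {18, 19, 21, 33, 35, 37, 39}
process next event → 18; now {19, 21, 33, 35, 37, 39}
insert 13 → {13, 19, 21, 33, 35, 37, 39}
insert 16 → {13, 16, 19, 21, 33, 35, 37, 39}
insert 41 → {13, 16, 19, 21, 33, 35, 37, 39, 41}
process next event → 13; now {16, 19, 21, 33, 35, 37, 39, 41}
process next event → 16; now {19, 21, 33, 35, 37, 39, 41}
insert 24 → {19, 21, 24, 33, 35, 37, 39, 41}
insert 32 → {19, 21, 24, 32, 33, 35, 37, 39, 41}
process next event → 19; now {21, 24, 32, 33, 35, 37, 39, 41}
process next event → 21; now {24, 32, 33, 35, 37, 39, 41}
process next event → 24; now {32, 33, 35, 37, 39, 41}
process next event → 32; now {33, 35, 37, 39, 41}
insert 30 → {30, 33, 35, 37, 39, 41}
process next event → 30; now {33, 35, 37, 39, 41}
process next event → 33; now {35, 37, 39, 41}
process next event → 35; now {37, 39, 41}
insert 11 → {11, 37, 39, 41}
process next event → 11; now {37, 39, 41}

18 → 13 → 16 → 19 → 21 → 24 → 32 → 30 → 33 → 35 → 11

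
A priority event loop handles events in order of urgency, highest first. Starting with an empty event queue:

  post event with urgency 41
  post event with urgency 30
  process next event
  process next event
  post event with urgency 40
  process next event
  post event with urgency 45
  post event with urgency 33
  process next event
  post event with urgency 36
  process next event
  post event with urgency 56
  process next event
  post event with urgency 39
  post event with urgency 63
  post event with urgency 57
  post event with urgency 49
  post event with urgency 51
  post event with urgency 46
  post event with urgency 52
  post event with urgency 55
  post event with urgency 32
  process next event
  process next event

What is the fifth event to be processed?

insert 41 → {41}
insert 30 → {41, 30}
process next event → 41; now {30}
process next event → 30; now {}
insert 40 → {40}
process next event → 40; now {}
insert 45 → {45}
insert 33 → {45, 33}
process next event → 45; now {33}
insert 36 → {36, 33}
process next event → 36; now {33}
insert 56 → {56, 33}
process next event → 56; now {33}
insert 39 → {39, 33}
insert 63 → {63, 39, 33}
insert 57 → {63, 57, 39, 33}
insert 49 → {63, 57, 49, 39, 33}
insert 51 → {63, 57, 51, 49, 39, 33}
insert 46 → {63, 57, 51, 49, 46, 39, 33}
insert 52 → {63, 57, 52, 51, 49, 46, 39, 33}
insert 55 → {63, 57, 55, 52, 51, 49, 46, 39, 33}
insert 32 → {63, 57, 55, 52, 51, 49, 46, 39, 33, 32}
process next event → 63; now {57, 55, 52, 51, 49, 46, 39, 33, 32}
process next event → 57; now {55, 52, 51, 49, 46, 39, 33, 32}

36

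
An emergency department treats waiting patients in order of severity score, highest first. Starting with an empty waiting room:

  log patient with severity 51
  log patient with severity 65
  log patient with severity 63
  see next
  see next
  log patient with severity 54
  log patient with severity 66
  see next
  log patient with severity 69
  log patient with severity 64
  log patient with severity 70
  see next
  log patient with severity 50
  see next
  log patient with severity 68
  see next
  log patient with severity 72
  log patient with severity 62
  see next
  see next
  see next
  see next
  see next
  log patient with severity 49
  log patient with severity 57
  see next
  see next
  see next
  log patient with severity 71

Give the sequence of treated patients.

65 → 63 → 66 → 70 → 69 → 68 → 72 → 64 → 62 → 54 → 51 → 57 → 50 → 49

insert 51 → {51}
insert 65 → {65, 51}
insert 63 → {65, 63, 51}
see next → 65; now {63, 51}
see next → 63; now {51}
insert 54 → {54, 51}
insert 66 → {66, 54, 51}
see next → 66; now {54, 51}
insert 69 → {69, 54, 51}
insert 64 → {69, 64, 54, 51}
insert 70 → {70, 69, 64, 54, 51}
see next → 70; now {69, 64, 54, 51}
insert 50 → {69, 64, 54, 51, 50}
see next → 69; now {64, 54, 51, 50}
insert 68 → {68, 64, 54, 51, 50}
see next → 68; now {64, 54, 51, 50}
insert 72 → {72, 64, 54, 51, 50}
insert 62 → {72, 64, 62, 54, 51, 50}
see next → 72; now {64, 62, 54, 51, 50}
see next → 64; now {62, 54, 51, 50}
see next → 62; now {54, 51, 50}
see next → 54; now {51, 50}
see next → 51; now {50}
insert 49 → {50, 49}
insert 57 → {57, 50, 49}
see next → 57; now {50, 49}
see next → 50; now {49}
see next → 49; now {}
insert 71 → {71}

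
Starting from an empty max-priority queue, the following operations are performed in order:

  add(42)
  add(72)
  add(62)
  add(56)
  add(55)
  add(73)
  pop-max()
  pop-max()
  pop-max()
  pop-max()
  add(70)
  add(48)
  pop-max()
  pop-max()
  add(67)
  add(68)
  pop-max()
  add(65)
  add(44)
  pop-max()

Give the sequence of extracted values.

insert 42 → {42}
insert 72 → {72, 42}
insert 62 → {72, 62, 42}
insert 56 → {72, 62, 56, 42}
insert 55 → {72, 62, 56, 55, 42}
insert 73 → {73, 72, 62, 56, 55, 42}
pop-max → 73; now {72, 62, 56, 55, 42}
pop-max → 72; now {62, 56, 55, 42}
pop-max → 62; now {56, 55, 42}
pop-max → 56; now {55, 42}
insert 70 → {70, 55, 42}
insert 48 → {70, 55, 48, 42}
pop-max → 70; now {55, 48, 42}
pop-max → 55; now {48, 42}
insert 67 → {67, 48, 42}
insert 68 → {68, 67, 48, 42}
pop-max → 68; now {67, 48, 42}
insert 65 → {67, 65, 48, 42}
insert 44 → {67, 65, 48, 44, 42}
pop-max → 67; now {65, 48, 44, 42}

73, 72, 62, 56, 70, 55, 68, 67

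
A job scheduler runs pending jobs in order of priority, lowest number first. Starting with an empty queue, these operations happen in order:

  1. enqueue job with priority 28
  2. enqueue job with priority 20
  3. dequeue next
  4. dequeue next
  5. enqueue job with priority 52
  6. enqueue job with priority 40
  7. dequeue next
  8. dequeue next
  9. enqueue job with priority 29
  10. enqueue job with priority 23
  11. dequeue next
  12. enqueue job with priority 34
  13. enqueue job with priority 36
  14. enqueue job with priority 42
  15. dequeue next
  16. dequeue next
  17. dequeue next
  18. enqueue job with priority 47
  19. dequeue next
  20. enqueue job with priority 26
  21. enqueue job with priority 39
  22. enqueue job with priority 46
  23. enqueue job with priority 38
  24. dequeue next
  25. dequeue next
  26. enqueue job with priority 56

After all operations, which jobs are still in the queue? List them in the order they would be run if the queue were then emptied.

39 → 46 → 47 → 56

insert 28 → {28}
insert 20 → {20, 28}
dequeue next → 20; now {28}
dequeue next → 28; now {}
insert 52 → {52}
insert 40 → {40, 52}
dequeue next → 40; now {52}
dequeue next → 52; now {}
insert 29 → {29}
insert 23 → {23, 29}
dequeue next → 23; now {29}
insert 34 → {29, 34}
insert 36 → {29, 34, 36}
insert 42 → {29, 34, 36, 42}
dequeue next → 29; now {34, 36, 42}
dequeue next → 34; now {36, 42}
dequeue next → 36; now {42}
insert 47 → {42, 47}
dequeue next → 42; now {47}
insert 26 → {26, 47}
insert 39 → {26, 39, 47}
insert 46 → {26, 39, 46, 47}
insert 38 → {26, 38, 39, 46, 47}
dequeue next → 26; now {38, 39, 46, 47}
dequeue next → 38; now {39, 46, 47}
insert 56 → {39, 46, 47, 56}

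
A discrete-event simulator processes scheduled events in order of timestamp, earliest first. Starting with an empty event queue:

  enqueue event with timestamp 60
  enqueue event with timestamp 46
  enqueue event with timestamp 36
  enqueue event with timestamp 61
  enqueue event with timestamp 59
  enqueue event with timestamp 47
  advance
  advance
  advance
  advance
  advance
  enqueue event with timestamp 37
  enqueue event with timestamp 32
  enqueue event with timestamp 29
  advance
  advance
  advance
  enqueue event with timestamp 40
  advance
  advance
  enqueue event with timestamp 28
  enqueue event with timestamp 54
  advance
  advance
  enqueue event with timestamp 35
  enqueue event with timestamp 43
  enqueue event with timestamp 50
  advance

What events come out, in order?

[36, 46, 47, 59, 60, 29, 32, 37, 40, 61, 28, 54, 35]

insert 60 → {60}
insert 46 → {46, 60}
insert 36 → {36, 46, 60}
insert 61 → {36, 46, 60, 61}
insert 59 → {36, 46, 59, 60, 61}
insert 47 → {36, 46, 47, 59, 60, 61}
advance → 36; now {46, 47, 59, 60, 61}
advance → 46; now {47, 59, 60, 61}
advance → 47; now {59, 60, 61}
advance → 59; now {60, 61}
advance → 60; now {61}
insert 37 → {37, 61}
insert 32 → {32, 37, 61}
insert 29 → {29, 32, 37, 61}
advance → 29; now {32, 37, 61}
advance → 32; now {37, 61}
advance → 37; now {61}
insert 40 → {40, 61}
advance → 40; now {61}
advance → 61; now {}
insert 28 → {28}
insert 54 → {28, 54}
advance → 28; now {54}
advance → 54; now {}
insert 35 → {35}
insert 43 → {35, 43}
insert 50 → {35, 43, 50}
advance → 35; now {43, 50}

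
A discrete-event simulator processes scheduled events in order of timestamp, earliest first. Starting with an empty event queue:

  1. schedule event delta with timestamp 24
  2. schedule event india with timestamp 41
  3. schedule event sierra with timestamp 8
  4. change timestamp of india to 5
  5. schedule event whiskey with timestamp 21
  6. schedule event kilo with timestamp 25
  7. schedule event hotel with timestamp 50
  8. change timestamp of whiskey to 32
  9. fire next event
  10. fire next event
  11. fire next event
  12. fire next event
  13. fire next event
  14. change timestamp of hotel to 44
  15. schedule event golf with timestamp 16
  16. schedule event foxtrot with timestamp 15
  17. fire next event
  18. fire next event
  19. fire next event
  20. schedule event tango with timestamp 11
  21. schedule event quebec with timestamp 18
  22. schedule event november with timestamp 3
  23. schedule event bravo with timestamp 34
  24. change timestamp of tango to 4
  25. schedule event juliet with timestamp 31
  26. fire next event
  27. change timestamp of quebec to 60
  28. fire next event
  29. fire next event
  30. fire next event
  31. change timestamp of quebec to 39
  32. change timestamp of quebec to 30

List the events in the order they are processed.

india, sierra, delta, kilo, whiskey, foxtrot, golf, hotel, november, tango, juliet, bravo

add delta (timestamp 24) → {delta:24}
add india (timestamp 41) → {delta:24, india:41}
add sierra (timestamp 8) → {sierra:8, delta:24, india:41}
update india to timestamp 5 → {india:5, sierra:8, delta:24}
add whiskey (timestamp 21) → {india:5, sierra:8, whiskey:21, delta:24}
add kilo (timestamp 25) → {india:5, sierra:8, whiskey:21, delta:24, kilo:25}
add hotel (timestamp 50) → {india:5, sierra:8, whiskey:21, delta:24, kilo:25, hotel:50}
update whiskey to timestamp 32 → {india:5, sierra:8, delta:24, kilo:25, whiskey:32, hotel:50}
fire next event → india; now {sierra:8, delta:24, kilo:25, whiskey:32, hotel:50}
fire next event → sierra; now {delta:24, kilo:25, whiskey:32, hotel:50}
fire next event → delta; now {kilo:25, whiskey:32, hotel:50}
fire next event → kilo; now {whiskey:32, hotel:50}
fire next event → whiskey; now {hotel:50}
update hotel to timestamp 44 → {hotel:44}
add golf (timestamp 16) → {golf:16, hotel:44}
add foxtrot (timestamp 15) → {foxtrot:15, golf:16, hotel:44}
fire next event → foxtrot; now {golf:16, hotel:44}
fire next event → golf; now {hotel:44}
fire next event → hotel; now {}
add tango (timestamp 11) → {tango:11}
add quebec (timestamp 18) → {tango:11, quebec:18}
add november (timestamp 3) → {november:3, tango:11, quebec:18}
add bravo (timestamp 34) → {november:3, tango:11, quebec:18, bravo:34}
update tango to timestamp 4 → {november:3, tango:4, quebec:18, bravo:34}
add juliet (timestamp 31) → {november:3, tango:4, quebec:18, juliet:31, bravo:34}
fire next event → november; now {tango:4, quebec:18, juliet:31, bravo:34}
update quebec to timestamp 60 → {tango:4, juliet:31, bravo:34, quebec:60}
fire next event → tango; now {juliet:31, bravo:34, quebec:60}
fire next event → juliet; now {bravo:34, quebec:60}
fire next event → bravo; now {quebec:60}
update quebec to timestamp 39 → {quebec:39}
update quebec to timestamp 30 → {quebec:30}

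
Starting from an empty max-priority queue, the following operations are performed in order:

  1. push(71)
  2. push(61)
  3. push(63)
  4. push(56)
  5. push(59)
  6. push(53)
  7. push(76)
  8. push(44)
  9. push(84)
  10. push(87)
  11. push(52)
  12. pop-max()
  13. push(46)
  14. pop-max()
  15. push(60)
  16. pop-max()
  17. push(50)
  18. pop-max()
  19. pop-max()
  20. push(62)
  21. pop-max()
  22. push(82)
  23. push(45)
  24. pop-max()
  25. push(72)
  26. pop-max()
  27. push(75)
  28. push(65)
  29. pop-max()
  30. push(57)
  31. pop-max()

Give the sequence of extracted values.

insert 71 → {71}
insert 61 → {71, 61}
insert 63 → {71, 63, 61}
insert 56 → {71, 63, 61, 56}
insert 59 → {71, 63, 61, 59, 56}
insert 53 → {71, 63, 61, 59, 56, 53}
insert 76 → {76, 71, 63, 61, 59, 56, 53}
insert 44 → {76, 71, 63, 61, 59, 56, 53, 44}
insert 84 → {84, 76, 71, 63, 61, 59, 56, 53, 44}
insert 87 → {87, 84, 76, 71, 63, 61, 59, 56, 53, 44}
insert 52 → {87, 84, 76, 71, 63, 61, 59, 56, 53, 52, 44}
pop-max → 87; now {84, 76, 71, 63, 61, 59, 56, 53, 52, 44}
insert 46 → {84, 76, 71, 63, 61, 59, 56, 53, 52, 46, 44}
pop-max → 84; now {76, 71, 63, 61, 59, 56, 53, 52, 46, 44}
insert 60 → {76, 71, 63, 61, 60, 59, 56, 53, 52, 46, 44}
pop-max → 76; now {71, 63, 61, 60, 59, 56, 53, 52, 46, 44}
insert 50 → {71, 63, 61, 60, 59, 56, 53, 52, 50, 46, 44}
pop-max → 71; now {63, 61, 60, 59, 56, 53, 52, 50, 46, 44}
pop-max → 63; now {61, 60, 59, 56, 53, 52, 50, 46, 44}
insert 62 → {62, 61, 60, 59, 56, 53, 52, 50, 46, 44}
pop-max → 62; now {61, 60, 59, 56, 53, 52, 50, 46, 44}
insert 82 → {82, 61, 60, 59, 56, 53, 52, 50, 46, 44}
insert 45 → {82, 61, 60, 59, 56, 53, 52, 50, 46, 45, 44}
pop-max → 82; now {61, 60, 59, 56, 53, 52, 50, 46, 45, 44}
insert 72 → {72, 61, 60, 59, 56, 53, 52, 50, 46, 45, 44}
pop-max → 72; now {61, 60, 59, 56, 53, 52, 50, 46, 45, 44}
insert 75 → {75, 61, 60, 59, 56, 53, 52, 50, 46, 45, 44}
insert 65 → {75, 65, 61, 60, 59, 56, 53, 52, 50, 46, 45, 44}
pop-max → 75; now {65, 61, 60, 59, 56, 53, 52, 50, 46, 45, 44}
insert 57 → {65, 61, 60, 59, 57, 56, 53, 52, 50, 46, 45, 44}
pop-max → 65; now {61, 60, 59, 57, 56, 53, 52, 50, 46, 45, 44}

[87, 84, 76, 71, 63, 62, 82, 72, 75, 65]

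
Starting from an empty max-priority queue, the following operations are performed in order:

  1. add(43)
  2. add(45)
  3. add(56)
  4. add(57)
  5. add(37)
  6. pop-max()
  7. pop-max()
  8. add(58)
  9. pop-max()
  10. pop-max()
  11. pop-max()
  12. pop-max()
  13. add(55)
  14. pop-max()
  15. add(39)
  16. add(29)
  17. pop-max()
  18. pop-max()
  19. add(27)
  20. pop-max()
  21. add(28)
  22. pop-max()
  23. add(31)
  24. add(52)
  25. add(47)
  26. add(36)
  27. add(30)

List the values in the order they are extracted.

[57, 56, 58, 45, 43, 37, 55, 39, 29, 27, 28]

insert 43 → {43}
insert 45 → {45, 43}
insert 56 → {56, 45, 43}
insert 57 → {57, 56, 45, 43}
insert 37 → {57, 56, 45, 43, 37}
pop-max → 57; now {56, 45, 43, 37}
pop-max → 56; now {45, 43, 37}
insert 58 → {58, 45, 43, 37}
pop-max → 58; now {45, 43, 37}
pop-max → 45; now {43, 37}
pop-max → 43; now {37}
pop-max → 37; now {}
insert 55 → {55}
pop-max → 55; now {}
insert 39 → {39}
insert 29 → {39, 29}
pop-max → 39; now {29}
pop-max → 29; now {}
insert 27 → {27}
pop-max → 27; now {}
insert 28 → {28}
pop-max → 28; now {}
insert 31 → {31}
insert 52 → {52, 31}
insert 47 → {52, 47, 31}
insert 36 → {52, 47, 36, 31}
insert 30 → {52, 47, 36, 31, 30}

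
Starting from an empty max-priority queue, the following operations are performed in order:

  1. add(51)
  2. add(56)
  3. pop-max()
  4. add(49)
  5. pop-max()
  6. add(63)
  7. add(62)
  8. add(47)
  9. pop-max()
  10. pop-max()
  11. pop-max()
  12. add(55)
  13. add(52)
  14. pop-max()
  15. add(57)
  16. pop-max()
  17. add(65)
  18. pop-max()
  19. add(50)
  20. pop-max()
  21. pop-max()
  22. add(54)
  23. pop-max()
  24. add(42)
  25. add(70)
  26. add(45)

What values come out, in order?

[56, 51, 63, 62, 49, 55, 57, 65, 52, 50, 54]

insert 51 → {51}
insert 56 → {56, 51}
pop-max → 56; now {51}
insert 49 → {51, 49}
pop-max → 51; now {49}
insert 63 → {63, 49}
insert 62 → {63, 62, 49}
insert 47 → {63, 62, 49, 47}
pop-max → 63; now {62, 49, 47}
pop-max → 62; now {49, 47}
pop-max → 49; now {47}
insert 55 → {55, 47}
insert 52 → {55, 52, 47}
pop-max → 55; now {52, 47}
insert 57 → {57, 52, 47}
pop-max → 57; now {52, 47}
insert 65 → {65, 52, 47}
pop-max → 65; now {52, 47}
insert 50 → {52, 50, 47}
pop-max → 52; now {50, 47}
pop-max → 50; now {47}
insert 54 → {54, 47}
pop-max → 54; now {47}
insert 42 → {47, 42}
insert 70 → {70, 47, 42}
insert 45 → {70, 47, 45, 42}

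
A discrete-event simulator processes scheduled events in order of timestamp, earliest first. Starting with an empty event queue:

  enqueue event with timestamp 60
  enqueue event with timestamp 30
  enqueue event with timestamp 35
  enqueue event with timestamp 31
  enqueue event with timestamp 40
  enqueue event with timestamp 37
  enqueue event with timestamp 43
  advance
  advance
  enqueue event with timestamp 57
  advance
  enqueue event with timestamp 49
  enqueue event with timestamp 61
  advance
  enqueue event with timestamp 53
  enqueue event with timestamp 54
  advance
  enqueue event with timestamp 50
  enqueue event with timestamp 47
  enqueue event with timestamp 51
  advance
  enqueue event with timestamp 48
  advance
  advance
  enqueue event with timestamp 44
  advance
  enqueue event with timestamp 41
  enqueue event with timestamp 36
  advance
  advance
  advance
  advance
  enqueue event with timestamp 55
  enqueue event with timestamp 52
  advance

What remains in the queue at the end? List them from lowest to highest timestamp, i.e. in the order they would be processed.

[52, 53, 54, 55, 57, 60, 61]

insert 60 → {60}
insert 30 → {30, 60}
insert 35 → {30, 35, 60}
insert 31 → {30, 31, 35, 60}
insert 40 → {30, 31, 35, 40, 60}
insert 37 → {30, 31, 35, 37, 40, 60}
insert 43 → {30, 31, 35, 37, 40, 43, 60}
advance → 30; now {31, 35, 37, 40, 43, 60}
advance → 31; now {35, 37, 40, 43, 60}
insert 57 → {35, 37, 40, 43, 57, 60}
advance → 35; now {37, 40, 43, 57, 60}
insert 49 → {37, 40, 43, 49, 57, 60}
insert 61 → {37, 40, 43, 49, 57, 60, 61}
advance → 37; now {40, 43, 49, 57, 60, 61}
insert 53 → {40, 43, 49, 53, 57, 60, 61}
insert 54 → {40, 43, 49, 53, 54, 57, 60, 61}
advance → 40; now {43, 49, 53, 54, 57, 60, 61}
insert 50 → {43, 49, 50, 53, 54, 57, 60, 61}
insert 47 → {43, 47, 49, 50, 53, 54, 57, 60, 61}
insert 51 → {43, 47, 49, 50, 51, 53, 54, 57, 60, 61}
advance → 43; now {47, 49, 50, 51, 53, 54, 57, 60, 61}
insert 48 → {47, 48, 49, 50, 51, 53, 54, 57, 60, 61}
advance → 47; now {48, 49, 50, 51, 53, 54, 57, 60, 61}
advance → 48; now {49, 50, 51, 53, 54, 57, 60, 61}
insert 44 → {44, 49, 50, 51, 53, 54, 57, 60, 61}
advance → 44; now {49, 50, 51, 53, 54, 57, 60, 61}
insert 41 → {41, 49, 50, 51, 53, 54, 57, 60, 61}
insert 36 → {36, 41, 49, 50, 51, 53, 54, 57, 60, 61}
advance → 36; now {41, 49, 50, 51, 53, 54, 57, 60, 61}
advance → 41; now {49, 50, 51, 53, 54, 57, 60, 61}
advance → 49; now {50, 51, 53, 54, 57, 60, 61}
advance → 50; now {51, 53, 54, 57, 60, 61}
insert 55 → {51, 53, 54, 55, 57, 60, 61}
insert 52 → {51, 52, 53, 54, 55, 57, 60, 61}
advance → 51; now {52, 53, 54, 55, 57, 60, 61}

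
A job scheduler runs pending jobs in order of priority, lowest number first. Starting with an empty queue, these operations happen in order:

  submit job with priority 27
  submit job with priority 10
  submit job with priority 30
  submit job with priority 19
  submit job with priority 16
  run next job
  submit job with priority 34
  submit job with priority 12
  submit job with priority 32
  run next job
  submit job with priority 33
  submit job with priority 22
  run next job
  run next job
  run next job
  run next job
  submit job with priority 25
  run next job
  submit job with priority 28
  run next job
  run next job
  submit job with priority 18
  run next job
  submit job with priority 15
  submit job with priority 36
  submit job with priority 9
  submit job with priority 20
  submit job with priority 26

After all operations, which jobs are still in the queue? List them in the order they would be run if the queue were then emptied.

9, 15, 20, 26, 32, 33, 34, 36

insert 27 → {27}
insert 10 → {10, 27}
insert 30 → {10, 27, 30}
insert 19 → {10, 19, 27, 30}
insert 16 → {10, 16, 19, 27, 30}
run next job → 10; now {16, 19, 27, 30}
insert 34 → {16, 19, 27, 30, 34}
insert 12 → {12, 16, 19, 27, 30, 34}
insert 32 → {12, 16, 19, 27, 30, 32, 34}
run next job → 12; now {16, 19, 27, 30, 32, 34}
insert 33 → {16, 19, 27, 30, 32, 33, 34}
insert 22 → {16, 19, 22, 27, 30, 32, 33, 34}
run next job → 16; now {19, 22, 27, 30, 32, 33, 34}
run next job → 19; now {22, 27, 30, 32, 33, 34}
run next job → 22; now {27, 30, 32, 33, 34}
run next job → 27; now {30, 32, 33, 34}
insert 25 → {25, 30, 32, 33, 34}
run next job → 25; now {30, 32, 33, 34}
insert 28 → {28, 30, 32, 33, 34}
run next job → 28; now {30, 32, 33, 34}
run next job → 30; now {32, 33, 34}
insert 18 → {18, 32, 33, 34}
run next job → 18; now {32, 33, 34}
insert 15 → {15, 32, 33, 34}
insert 36 → {15, 32, 33, 34, 36}
insert 9 → {9, 15, 32, 33, 34, 36}
insert 20 → {9, 15, 20, 32, 33, 34, 36}
insert 26 → {9, 15, 20, 26, 32, 33, 34, 36}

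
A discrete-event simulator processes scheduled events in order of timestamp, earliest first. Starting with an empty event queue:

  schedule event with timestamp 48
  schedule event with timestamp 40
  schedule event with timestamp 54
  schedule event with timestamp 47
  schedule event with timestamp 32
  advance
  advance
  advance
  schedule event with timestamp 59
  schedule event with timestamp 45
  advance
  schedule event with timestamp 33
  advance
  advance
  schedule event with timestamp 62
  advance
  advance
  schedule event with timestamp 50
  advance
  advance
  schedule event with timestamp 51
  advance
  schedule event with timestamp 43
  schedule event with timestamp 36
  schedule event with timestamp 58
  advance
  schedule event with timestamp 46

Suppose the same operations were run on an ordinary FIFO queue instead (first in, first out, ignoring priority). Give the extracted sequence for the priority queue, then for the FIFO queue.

insert 48 → {48}
insert 40 → {40, 48}
insert 54 → {40, 48, 54}
insert 47 → {40, 47, 48, 54}
insert 32 → {32, 40, 47, 48, 54}
advance → 32; now {40, 47, 48, 54}
advance → 40; now {47, 48, 54}
advance → 47; now {48, 54}
insert 59 → {48, 54, 59}
insert 45 → {45, 48, 54, 59}
advance → 45; now {48, 54, 59}
insert 33 → {33, 48, 54, 59}
advance → 33; now {48, 54, 59}
advance → 48; now {54, 59}
insert 62 → {54, 59, 62}
advance → 54; now {59, 62}
advance → 59; now {62}
insert 50 → {50, 62}
advance → 50; now {62}
advance → 62; now {}
insert 51 → {51}
advance → 51; now {}
insert 43 → {43}
insert 36 → {36, 43}
insert 58 → {36, 43, 58}
advance → 36; now {43, 58}
insert 46 → {43, 46, 58}

priority queue: [32, 40, 47, 45, 33, 48, 54, 59, 50, 62, 51, 36]; FIFO queue: 48 → 40 → 54 → 47 → 32 → 59 → 45 → 33 → 62 → 50 → 51 → 43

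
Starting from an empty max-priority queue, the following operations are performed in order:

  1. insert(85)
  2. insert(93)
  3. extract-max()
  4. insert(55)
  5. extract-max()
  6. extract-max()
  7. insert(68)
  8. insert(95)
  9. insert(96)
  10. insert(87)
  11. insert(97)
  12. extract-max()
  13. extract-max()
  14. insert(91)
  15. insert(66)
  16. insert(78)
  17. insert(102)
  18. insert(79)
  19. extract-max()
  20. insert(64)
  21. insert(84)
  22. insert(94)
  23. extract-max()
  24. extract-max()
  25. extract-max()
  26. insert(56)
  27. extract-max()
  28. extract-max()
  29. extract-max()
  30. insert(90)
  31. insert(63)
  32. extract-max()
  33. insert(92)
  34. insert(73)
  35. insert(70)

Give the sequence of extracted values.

insert 85 → {85}
insert 93 → {93, 85}
extract-max → 93; now {85}
insert 55 → {85, 55}
extract-max → 85; now {55}
extract-max → 55; now {}
insert 68 → {68}
insert 95 → {95, 68}
insert 96 → {96, 95, 68}
insert 87 → {96, 95, 87, 68}
insert 97 → {97, 96, 95, 87, 68}
extract-max → 97; now {96, 95, 87, 68}
extract-max → 96; now {95, 87, 68}
insert 91 → {95, 91, 87, 68}
insert 66 → {95, 91, 87, 68, 66}
insert 78 → {95, 91, 87, 78, 68, 66}
insert 102 → {102, 95, 91, 87, 78, 68, 66}
insert 79 → {102, 95, 91, 87, 79, 78, 68, 66}
extract-max → 102; now {95, 91, 87, 79, 78, 68, 66}
insert 64 → {95, 91, 87, 79, 78, 68, 66, 64}
insert 84 → {95, 91, 87, 84, 79, 78, 68, 66, 64}
insert 94 → {95, 94, 91, 87, 84, 79, 78, 68, 66, 64}
extract-max → 95; now {94, 91, 87, 84, 79, 78, 68, 66, 64}
extract-max → 94; now {91, 87, 84, 79, 78, 68, 66, 64}
extract-max → 91; now {87, 84, 79, 78, 68, 66, 64}
insert 56 → {87, 84, 79, 78, 68, 66, 64, 56}
extract-max → 87; now {84, 79, 78, 68, 66, 64, 56}
extract-max → 84; now {79, 78, 68, 66, 64, 56}
extract-max → 79; now {78, 68, 66, 64, 56}
insert 90 → {90, 78, 68, 66, 64, 56}
insert 63 → {90, 78, 68, 66, 64, 63, 56}
extract-max → 90; now {78, 68, 66, 64, 63, 56}
insert 92 → {92, 78, 68, 66, 64, 63, 56}
insert 73 → {92, 78, 73, 68, 66, 64, 63, 56}
insert 70 → {92, 78, 73, 70, 68, 66, 64, 63, 56}

93 → 85 → 55 → 97 → 96 → 102 → 95 → 94 → 91 → 87 → 84 → 79 → 90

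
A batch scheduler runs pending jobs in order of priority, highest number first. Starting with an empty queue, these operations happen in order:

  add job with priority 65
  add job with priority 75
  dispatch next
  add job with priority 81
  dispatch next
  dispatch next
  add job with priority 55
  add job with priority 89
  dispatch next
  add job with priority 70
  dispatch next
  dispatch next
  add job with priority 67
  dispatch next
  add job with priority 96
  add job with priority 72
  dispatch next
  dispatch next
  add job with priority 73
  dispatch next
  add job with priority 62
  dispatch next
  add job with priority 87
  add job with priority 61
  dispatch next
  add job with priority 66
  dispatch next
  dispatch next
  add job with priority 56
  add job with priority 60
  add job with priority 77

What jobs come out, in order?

[75, 81, 65, 89, 70, 55, 67, 96, 72, 73, 62, 87, 66, 61]

insert 65 → {65}
insert 75 → {75, 65}
dispatch next → 75; now {65}
insert 81 → {81, 65}
dispatch next → 81; now {65}
dispatch next → 65; now {}
insert 55 → {55}
insert 89 → {89, 55}
dispatch next → 89; now {55}
insert 70 → {70, 55}
dispatch next → 70; now {55}
dispatch next → 55; now {}
insert 67 → {67}
dispatch next → 67; now {}
insert 96 → {96}
insert 72 → {96, 72}
dispatch next → 96; now {72}
dispatch next → 72; now {}
insert 73 → {73}
dispatch next → 73; now {}
insert 62 → {62}
dispatch next → 62; now {}
insert 87 → {87}
insert 61 → {87, 61}
dispatch next → 87; now {61}
insert 66 → {66, 61}
dispatch next → 66; now {61}
dispatch next → 61; now {}
insert 56 → {56}
insert 60 → {60, 56}
insert 77 → {77, 60, 56}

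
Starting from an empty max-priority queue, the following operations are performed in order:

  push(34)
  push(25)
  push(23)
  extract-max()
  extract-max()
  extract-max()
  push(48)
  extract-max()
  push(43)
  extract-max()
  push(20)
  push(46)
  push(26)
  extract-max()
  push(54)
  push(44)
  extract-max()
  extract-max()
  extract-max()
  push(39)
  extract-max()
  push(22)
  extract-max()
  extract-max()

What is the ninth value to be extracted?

26

insert 34 → {34}
insert 25 → {34, 25}
insert 23 → {34, 25, 23}
extract-max → 34; now {25, 23}
extract-max → 25; now {23}
extract-max → 23; now {}
insert 48 → {48}
extract-max → 48; now {}
insert 43 → {43}
extract-max → 43; now {}
insert 20 → {20}
insert 46 → {46, 20}
insert 26 → {46, 26, 20}
extract-max → 46; now {26, 20}
insert 54 → {54, 26, 20}
insert 44 → {54, 44, 26, 20}
extract-max → 54; now {44, 26, 20}
extract-max → 44; now {26, 20}
extract-max → 26; now {20}
insert 39 → {39, 20}
extract-max → 39; now {20}
insert 22 → {22, 20}
extract-max → 22; now {20}
extract-max → 20; now {}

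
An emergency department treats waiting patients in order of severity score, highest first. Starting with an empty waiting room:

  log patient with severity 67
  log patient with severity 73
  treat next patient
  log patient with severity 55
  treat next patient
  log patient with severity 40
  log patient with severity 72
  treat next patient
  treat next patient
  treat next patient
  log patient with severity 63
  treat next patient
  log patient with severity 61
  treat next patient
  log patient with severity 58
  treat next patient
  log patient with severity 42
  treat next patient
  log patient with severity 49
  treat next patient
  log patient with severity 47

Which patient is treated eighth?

insert 67 → {67}
insert 73 → {73, 67}
treat next patient → 73; now {67}
insert 55 → {67, 55}
treat next patient → 67; now {55}
insert 40 → {55, 40}
insert 72 → {72, 55, 40}
treat next patient → 72; now {55, 40}
treat next patient → 55; now {40}
treat next patient → 40; now {}
insert 63 → {63}
treat next patient → 63; now {}
insert 61 → {61}
treat next patient → 61; now {}
insert 58 → {58}
treat next patient → 58; now {}
insert 42 → {42}
treat next patient → 42; now {}
insert 49 → {49}
treat next patient → 49; now {}
insert 47 → {47}

58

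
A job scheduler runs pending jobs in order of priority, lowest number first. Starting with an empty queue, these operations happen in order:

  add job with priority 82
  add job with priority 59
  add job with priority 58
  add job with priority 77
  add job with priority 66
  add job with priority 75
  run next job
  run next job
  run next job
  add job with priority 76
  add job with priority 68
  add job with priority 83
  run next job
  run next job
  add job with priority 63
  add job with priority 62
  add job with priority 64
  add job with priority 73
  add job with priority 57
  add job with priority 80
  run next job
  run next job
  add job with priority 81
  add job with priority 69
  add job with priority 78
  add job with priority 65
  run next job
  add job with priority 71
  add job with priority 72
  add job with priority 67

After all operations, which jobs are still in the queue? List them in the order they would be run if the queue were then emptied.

insert 82 → {82}
insert 59 → {59, 82}
insert 58 → {58, 59, 82}
insert 77 → {58, 59, 77, 82}
insert 66 → {58, 59, 66, 77, 82}
insert 75 → {58, 59, 66, 75, 77, 82}
run next job → 58; now {59, 66, 75, 77, 82}
run next job → 59; now {66, 75, 77, 82}
run next job → 66; now {75, 77, 82}
insert 76 → {75, 76, 77, 82}
insert 68 → {68, 75, 76, 77, 82}
insert 83 → {68, 75, 76, 77, 82, 83}
run next job → 68; now {75, 76, 77, 82, 83}
run next job → 75; now {76, 77, 82, 83}
insert 63 → {63, 76, 77, 82, 83}
insert 62 → {62, 63, 76, 77, 82, 83}
insert 64 → {62, 63, 64, 76, 77, 82, 83}
insert 73 → {62, 63, 64, 73, 76, 77, 82, 83}
insert 57 → {57, 62, 63, 64, 73, 76, 77, 82, 83}
insert 80 → {57, 62, 63, 64, 73, 76, 77, 80, 82, 83}
run next job → 57; now {62, 63, 64, 73, 76, 77, 80, 82, 83}
run next job → 62; now {63, 64, 73, 76, 77, 80, 82, 83}
insert 81 → {63, 64, 73, 76, 77, 80, 81, 82, 83}
insert 69 → {63, 64, 69, 73, 76, 77, 80, 81, 82, 83}
insert 78 → {63, 64, 69, 73, 76, 77, 78, 80, 81, 82, 83}
insert 65 → {63, 64, 65, 69, 73, 76, 77, 78, 80, 81, 82, 83}
run next job → 63; now {64, 65, 69, 73, 76, 77, 78, 80, 81, 82, 83}
insert 71 → {64, 65, 69, 71, 73, 76, 77, 78, 80, 81, 82, 83}
insert 72 → {64, 65, 69, 71, 72, 73, 76, 77, 78, 80, 81, 82, 83}
insert 67 → {64, 65, 67, 69, 71, 72, 73, 76, 77, 78, 80, 81, 82, 83}

64 → 65 → 67 → 69 → 71 → 72 → 73 → 76 → 77 → 78 → 80 → 81 → 82 → 83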